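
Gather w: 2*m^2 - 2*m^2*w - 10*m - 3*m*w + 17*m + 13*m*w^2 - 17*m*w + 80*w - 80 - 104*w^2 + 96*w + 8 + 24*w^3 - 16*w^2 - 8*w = 2*m^2 + 7*m + 24*w^3 + w^2*(13*m - 120) + w*(-2*m^2 - 20*m + 168) - 72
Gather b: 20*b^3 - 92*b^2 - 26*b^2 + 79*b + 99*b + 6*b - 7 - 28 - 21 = 20*b^3 - 118*b^2 + 184*b - 56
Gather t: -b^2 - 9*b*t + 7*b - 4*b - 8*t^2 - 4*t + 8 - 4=-b^2 + 3*b - 8*t^2 + t*(-9*b - 4) + 4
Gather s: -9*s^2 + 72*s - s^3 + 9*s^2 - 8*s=-s^3 + 64*s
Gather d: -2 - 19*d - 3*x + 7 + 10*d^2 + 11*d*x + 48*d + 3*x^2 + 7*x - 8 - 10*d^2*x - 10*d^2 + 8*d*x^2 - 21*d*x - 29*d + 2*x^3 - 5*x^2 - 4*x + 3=-10*d^2*x + d*(8*x^2 - 10*x) + 2*x^3 - 2*x^2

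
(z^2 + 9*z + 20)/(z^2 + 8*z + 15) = (z + 4)/(z + 3)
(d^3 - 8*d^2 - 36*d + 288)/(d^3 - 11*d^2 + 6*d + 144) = (d + 6)/(d + 3)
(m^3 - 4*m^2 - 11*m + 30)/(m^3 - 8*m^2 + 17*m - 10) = (m + 3)/(m - 1)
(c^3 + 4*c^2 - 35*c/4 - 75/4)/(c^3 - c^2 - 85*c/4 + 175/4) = (2*c + 3)/(2*c - 7)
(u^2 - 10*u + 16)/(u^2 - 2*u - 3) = (-u^2 + 10*u - 16)/(-u^2 + 2*u + 3)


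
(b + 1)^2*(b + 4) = b^3 + 6*b^2 + 9*b + 4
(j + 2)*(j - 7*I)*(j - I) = j^3 + 2*j^2 - 8*I*j^2 - 7*j - 16*I*j - 14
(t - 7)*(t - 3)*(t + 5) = t^3 - 5*t^2 - 29*t + 105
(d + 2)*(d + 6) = d^2 + 8*d + 12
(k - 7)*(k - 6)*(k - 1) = k^3 - 14*k^2 + 55*k - 42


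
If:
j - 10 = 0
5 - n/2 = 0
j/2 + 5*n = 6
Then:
No Solution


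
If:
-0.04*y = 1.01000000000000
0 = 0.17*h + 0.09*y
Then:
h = 13.37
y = -25.25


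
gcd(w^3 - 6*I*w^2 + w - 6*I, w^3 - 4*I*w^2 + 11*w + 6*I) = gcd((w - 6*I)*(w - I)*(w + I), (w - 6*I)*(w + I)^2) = w^2 - 5*I*w + 6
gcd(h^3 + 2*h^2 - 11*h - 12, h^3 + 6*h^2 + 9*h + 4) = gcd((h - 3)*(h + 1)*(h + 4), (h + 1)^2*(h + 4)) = h^2 + 5*h + 4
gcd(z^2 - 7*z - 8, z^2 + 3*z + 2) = z + 1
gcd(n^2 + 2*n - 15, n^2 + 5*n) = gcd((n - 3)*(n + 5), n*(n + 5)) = n + 5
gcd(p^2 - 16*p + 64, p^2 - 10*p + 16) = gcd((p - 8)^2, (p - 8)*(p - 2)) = p - 8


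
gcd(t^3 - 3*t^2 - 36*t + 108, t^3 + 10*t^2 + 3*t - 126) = t^2 + 3*t - 18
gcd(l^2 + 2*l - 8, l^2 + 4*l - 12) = l - 2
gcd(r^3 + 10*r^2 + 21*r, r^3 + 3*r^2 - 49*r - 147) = r^2 + 10*r + 21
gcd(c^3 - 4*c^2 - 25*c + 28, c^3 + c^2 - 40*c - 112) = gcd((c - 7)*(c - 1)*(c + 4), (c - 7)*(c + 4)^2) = c^2 - 3*c - 28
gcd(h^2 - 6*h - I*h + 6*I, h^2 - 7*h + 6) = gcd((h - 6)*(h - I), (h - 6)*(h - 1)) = h - 6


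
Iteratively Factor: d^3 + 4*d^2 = (d)*(d^2 + 4*d) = d*(d + 4)*(d)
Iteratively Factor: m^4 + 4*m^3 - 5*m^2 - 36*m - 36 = (m + 2)*(m^3 + 2*m^2 - 9*m - 18) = (m + 2)^2*(m^2 - 9) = (m + 2)^2*(m + 3)*(m - 3)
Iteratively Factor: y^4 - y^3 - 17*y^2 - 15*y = (y + 1)*(y^3 - 2*y^2 - 15*y) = (y - 5)*(y + 1)*(y^2 + 3*y) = y*(y - 5)*(y + 1)*(y + 3)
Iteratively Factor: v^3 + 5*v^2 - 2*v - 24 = (v + 4)*(v^2 + v - 6) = (v - 2)*(v + 4)*(v + 3)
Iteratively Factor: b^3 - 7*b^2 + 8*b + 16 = (b + 1)*(b^2 - 8*b + 16) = (b - 4)*(b + 1)*(b - 4)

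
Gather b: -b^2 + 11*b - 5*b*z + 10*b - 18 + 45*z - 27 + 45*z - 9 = -b^2 + b*(21 - 5*z) + 90*z - 54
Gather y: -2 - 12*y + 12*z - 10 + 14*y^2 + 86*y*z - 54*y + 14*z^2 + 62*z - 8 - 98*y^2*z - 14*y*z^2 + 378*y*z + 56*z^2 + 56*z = y^2*(14 - 98*z) + y*(-14*z^2 + 464*z - 66) + 70*z^2 + 130*z - 20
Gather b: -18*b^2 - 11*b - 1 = -18*b^2 - 11*b - 1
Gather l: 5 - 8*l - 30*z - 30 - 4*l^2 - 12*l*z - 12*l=-4*l^2 + l*(-12*z - 20) - 30*z - 25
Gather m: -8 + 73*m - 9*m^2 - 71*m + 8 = -9*m^2 + 2*m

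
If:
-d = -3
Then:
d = 3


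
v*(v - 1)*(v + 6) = v^3 + 5*v^2 - 6*v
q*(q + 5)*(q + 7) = q^3 + 12*q^2 + 35*q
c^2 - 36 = (c - 6)*(c + 6)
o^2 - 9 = (o - 3)*(o + 3)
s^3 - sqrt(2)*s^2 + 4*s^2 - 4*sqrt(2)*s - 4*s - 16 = (s + 4)*(s - 2*sqrt(2))*(s + sqrt(2))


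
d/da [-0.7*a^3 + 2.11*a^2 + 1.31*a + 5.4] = -2.1*a^2 + 4.22*a + 1.31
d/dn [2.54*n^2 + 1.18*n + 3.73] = 5.08*n + 1.18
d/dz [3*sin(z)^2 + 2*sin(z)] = 2*(3*sin(z) + 1)*cos(z)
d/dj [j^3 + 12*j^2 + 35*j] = 3*j^2 + 24*j + 35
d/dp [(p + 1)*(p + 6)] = 2*p + 7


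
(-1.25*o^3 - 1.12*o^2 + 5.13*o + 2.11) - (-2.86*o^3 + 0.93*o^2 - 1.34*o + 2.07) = 1.61*o^3 - 2.05*o^2 + 6.47*o + 0.04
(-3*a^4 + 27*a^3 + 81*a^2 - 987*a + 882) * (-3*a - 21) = 9*a^5 - 18*a^4 - 810*a^3 + 1260*a^2 + 18081*a - 18522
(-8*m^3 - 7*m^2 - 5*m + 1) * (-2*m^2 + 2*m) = 16*m^5 - 2*m^4 - 4*m^3 - 12*m^2 + 2*m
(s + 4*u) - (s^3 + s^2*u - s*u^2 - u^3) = -s^3 - s^2*u + s*u^2 + s + u^3 + 4*u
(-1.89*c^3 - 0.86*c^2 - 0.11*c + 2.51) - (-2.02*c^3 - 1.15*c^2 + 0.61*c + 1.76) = 0.13*c^3 + 0.29*c^2 - 0.72*c + 0.75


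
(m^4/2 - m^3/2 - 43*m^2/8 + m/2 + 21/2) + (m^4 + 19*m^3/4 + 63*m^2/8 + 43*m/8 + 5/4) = 3*m^4/2 + 17*m^3/4 + 5*m^2/2 + 47*m/8 + 47/4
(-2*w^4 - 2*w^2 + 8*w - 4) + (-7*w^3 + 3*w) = -2*w^4 - 7*w^3 - 2*w^2 + 11*w - 4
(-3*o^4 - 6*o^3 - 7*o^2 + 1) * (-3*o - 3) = 9*o^5 + 27*o^4 + 39*o^3 + 21*o^2 - 3*o - 3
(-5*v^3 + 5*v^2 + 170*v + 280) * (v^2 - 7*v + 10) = -5*v^5 + 40*v^4 + 85*v^3 - 860*v^2 - 260*v + 2800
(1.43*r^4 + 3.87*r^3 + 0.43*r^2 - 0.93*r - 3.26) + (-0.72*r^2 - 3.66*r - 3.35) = 1.43*r^4 + 3.87*r^3 - 0.29*r^2 - 4.59*r - 6.61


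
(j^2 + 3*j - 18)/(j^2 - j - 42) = (j - 3)/(j - 7)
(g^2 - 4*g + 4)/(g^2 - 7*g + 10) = (g - 2)/(g - 5)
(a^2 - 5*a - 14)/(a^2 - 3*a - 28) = (a + 2)/(a + 4)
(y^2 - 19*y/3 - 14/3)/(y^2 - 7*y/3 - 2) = (y - 7)/(y - 3)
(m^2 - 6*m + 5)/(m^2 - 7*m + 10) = (m - 1)/(m - 2)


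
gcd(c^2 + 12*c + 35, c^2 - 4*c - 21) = 1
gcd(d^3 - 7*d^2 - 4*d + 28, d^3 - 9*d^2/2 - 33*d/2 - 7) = d^2 - 5*d - 14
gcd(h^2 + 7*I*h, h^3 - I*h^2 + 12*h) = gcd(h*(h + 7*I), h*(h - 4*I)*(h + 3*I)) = h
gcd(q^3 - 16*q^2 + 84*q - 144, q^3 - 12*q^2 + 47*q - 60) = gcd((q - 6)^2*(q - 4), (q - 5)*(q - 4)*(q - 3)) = q - 4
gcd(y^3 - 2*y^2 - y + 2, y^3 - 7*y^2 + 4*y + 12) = y^2 - y - 2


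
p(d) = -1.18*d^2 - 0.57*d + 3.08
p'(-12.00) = 27.75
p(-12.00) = -160.00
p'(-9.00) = 20.67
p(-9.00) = -87.37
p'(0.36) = -1.42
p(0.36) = 2.72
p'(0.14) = -0.90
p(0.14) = 2.98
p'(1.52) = -4.16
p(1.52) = -0.51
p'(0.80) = -2.46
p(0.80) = 1.87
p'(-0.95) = 1.67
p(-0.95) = 2.56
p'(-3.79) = 8.37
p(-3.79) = -11.71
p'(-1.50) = 2.97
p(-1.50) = 1.28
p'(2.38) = -6.19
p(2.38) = -4.96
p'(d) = -2.36*d - 0.57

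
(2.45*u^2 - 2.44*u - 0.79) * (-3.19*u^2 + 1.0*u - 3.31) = -7.8155*u^4 + 10.2336*u^3 - 8.0294*u^2 + 7.2864*u + 2.6149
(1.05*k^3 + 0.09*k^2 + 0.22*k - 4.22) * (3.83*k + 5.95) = 4.0215*k^4 + 6.5922*k^3 + 1.3781*k^2 - 14.8536*k - 25.109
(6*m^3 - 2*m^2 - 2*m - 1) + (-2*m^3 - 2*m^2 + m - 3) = 4*m^3 - 4*m^2 - m - 4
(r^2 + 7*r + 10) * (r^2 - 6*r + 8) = r^4 + r^3 - 24*r^2 - 4*r + 80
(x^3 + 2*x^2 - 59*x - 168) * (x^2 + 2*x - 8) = x^5 + 4*x^4 - 63*x^3 - 302*x^2 + 136*x + 1344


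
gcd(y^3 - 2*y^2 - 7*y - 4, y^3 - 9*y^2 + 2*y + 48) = 1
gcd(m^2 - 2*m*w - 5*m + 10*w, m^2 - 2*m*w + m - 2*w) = -m + 2*w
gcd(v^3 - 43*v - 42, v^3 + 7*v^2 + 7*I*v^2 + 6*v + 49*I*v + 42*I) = v^2 + 7*v + 6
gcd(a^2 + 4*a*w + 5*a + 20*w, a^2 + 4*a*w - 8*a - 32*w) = a + 4*w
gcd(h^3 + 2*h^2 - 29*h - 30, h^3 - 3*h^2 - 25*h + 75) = h - 5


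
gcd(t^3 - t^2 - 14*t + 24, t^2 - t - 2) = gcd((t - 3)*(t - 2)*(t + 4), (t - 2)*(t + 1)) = t - 2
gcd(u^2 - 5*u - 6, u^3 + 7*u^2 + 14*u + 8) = u + 1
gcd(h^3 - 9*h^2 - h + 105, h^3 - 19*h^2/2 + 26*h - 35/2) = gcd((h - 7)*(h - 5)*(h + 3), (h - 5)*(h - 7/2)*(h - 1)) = h - 5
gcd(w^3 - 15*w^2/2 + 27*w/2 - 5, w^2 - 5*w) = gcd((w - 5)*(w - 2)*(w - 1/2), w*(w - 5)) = w - 5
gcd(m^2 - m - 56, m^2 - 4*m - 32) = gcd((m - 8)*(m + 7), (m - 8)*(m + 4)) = m - 8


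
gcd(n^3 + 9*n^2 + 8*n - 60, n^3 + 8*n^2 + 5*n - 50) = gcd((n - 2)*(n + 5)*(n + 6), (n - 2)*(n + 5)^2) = n^2 + 3*n - 10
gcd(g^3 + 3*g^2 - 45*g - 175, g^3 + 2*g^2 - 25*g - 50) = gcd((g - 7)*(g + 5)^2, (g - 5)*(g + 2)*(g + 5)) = g + 5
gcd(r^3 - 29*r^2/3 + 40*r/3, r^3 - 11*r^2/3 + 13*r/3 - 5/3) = r - 5/3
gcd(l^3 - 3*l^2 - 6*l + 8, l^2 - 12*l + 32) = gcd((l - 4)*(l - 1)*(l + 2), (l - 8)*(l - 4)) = l - 4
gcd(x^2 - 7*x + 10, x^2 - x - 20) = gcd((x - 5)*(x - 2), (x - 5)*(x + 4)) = x - 5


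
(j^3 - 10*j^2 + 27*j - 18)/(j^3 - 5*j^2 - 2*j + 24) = (j^2 - 7*j + 6)/(j^2 - 2*j - 8)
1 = 1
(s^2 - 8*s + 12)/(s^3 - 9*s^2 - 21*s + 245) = (s^2 - 8*s + 12)/(s^3 - 9*s^2 - 21*s + 245)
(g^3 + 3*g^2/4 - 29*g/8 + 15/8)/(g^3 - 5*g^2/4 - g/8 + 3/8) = (2*g + 5)/(2*g + 1)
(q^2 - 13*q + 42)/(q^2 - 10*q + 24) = (q - 7)/(q - 4)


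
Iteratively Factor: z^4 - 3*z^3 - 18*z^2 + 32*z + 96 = (z + 2)*(z^3 - 5*z^2 - 8*z + 48) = (z - 4)*(z + 2)*(z^2 - z - 12) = (z - 4)*(z + 2)*(z + 3)*(z - 4)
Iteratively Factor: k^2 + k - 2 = (k + 2)*(k - 1)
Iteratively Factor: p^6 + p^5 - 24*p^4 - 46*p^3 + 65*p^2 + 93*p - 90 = (p + 3)*(p^5 - 2*p^4 - 18*p^3 + 8*p^2 + 41*p - 30) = (p + 2)*(p + 3)*(p^4 - 4*p^3 - 10*p^2 + 28*p - 15) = (p - 1)*(p + 2)*(p + 3)*(p^3 - 3*p^2 - 13*p + 15) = (p - 1)*(p + 2)*(p + 3)^2*(p^2 - 6*p + 5) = (p - 5)*(p - 1)*(p + 2)*(p + 3)^2*(p - 1)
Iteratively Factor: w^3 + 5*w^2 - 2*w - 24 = (w + 3)*(w^2 + 2*w - 8) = (w + 3)*(w + 4)*(w - 2)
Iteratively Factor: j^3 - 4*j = (j + 2)*(j^2 - 2*j) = (j - 2)*(j + 2)*(j)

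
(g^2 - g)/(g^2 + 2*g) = (g - 1)/(g + 2)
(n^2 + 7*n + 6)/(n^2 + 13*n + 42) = (n + 1)/(n + 7)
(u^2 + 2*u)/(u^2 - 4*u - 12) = u/(u - 6)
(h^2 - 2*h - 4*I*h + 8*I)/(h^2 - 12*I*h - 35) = (-h^2 + 2*h + 4*I*h - 8*I)/(-h^2 + 12*I*h + 35)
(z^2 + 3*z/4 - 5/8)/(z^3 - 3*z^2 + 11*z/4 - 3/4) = (4*z + 5)/(2*(2*z^2 - 5*z + 3))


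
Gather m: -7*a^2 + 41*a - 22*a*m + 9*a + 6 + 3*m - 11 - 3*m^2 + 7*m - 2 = -7*a^2 + 50*a - 3*m^2 + m*(10 - 22*a) - 7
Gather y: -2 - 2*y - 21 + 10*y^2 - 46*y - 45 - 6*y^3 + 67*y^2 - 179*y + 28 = -6*y^3 + 77*y^2 - 227*y - 40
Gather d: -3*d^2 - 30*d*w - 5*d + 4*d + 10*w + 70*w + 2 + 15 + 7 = -3*d^2 + d*(-30*w - 1) + 80*w + 24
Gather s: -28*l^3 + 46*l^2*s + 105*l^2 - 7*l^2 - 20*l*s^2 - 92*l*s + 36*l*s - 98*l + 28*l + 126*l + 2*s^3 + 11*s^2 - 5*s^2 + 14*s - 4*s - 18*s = -28*l^3 + 98*l^2 + 56*l + 2*s^3 + s^2*(6 - 20*l) + s*(46*l^2 - 56*l - 8)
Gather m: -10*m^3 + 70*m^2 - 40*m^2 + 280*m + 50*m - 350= -10*m^3 + 30*m^2 + 330*m - 350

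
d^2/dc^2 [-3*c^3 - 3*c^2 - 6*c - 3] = -18*c - 6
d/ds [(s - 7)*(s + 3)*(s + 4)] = 3*s^2 - 37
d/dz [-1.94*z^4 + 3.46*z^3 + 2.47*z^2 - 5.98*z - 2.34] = -7.76*z^3 + 10.38*z^2 + 4.94*z - 5.98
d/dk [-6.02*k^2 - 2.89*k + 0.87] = -12.04*k - 2.89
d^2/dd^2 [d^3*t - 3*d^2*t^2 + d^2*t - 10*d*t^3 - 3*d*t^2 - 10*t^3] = 2*t*(3*d - 3*t + 1)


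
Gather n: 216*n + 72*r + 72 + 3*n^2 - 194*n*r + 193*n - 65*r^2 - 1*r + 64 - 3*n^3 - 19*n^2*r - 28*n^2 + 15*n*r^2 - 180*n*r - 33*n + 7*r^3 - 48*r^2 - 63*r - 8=-3*n^3 + n^2*(-19*r - 25) + n*(15*r^2 - 374*r + 376) + 7*r^3 - 113*r^2 + 8*r + 128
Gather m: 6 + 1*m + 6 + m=2*m + 12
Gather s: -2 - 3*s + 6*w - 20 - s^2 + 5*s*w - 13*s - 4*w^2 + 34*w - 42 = -s^2 + s*(5*w - 16) - 4*w^2 + 40*w - 64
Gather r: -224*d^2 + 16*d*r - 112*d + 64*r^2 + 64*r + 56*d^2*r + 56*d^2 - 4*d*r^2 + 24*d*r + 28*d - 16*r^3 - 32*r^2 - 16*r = -168*d^2 - 84*d - 16*r^3 + r^2*(32 - 4*d) + r*(56*d^2 + 40*d + 48)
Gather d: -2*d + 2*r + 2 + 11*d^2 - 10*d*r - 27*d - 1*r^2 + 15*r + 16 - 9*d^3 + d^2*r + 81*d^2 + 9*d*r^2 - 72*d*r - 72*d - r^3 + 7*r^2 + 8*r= -9*d^3 + d^2*(r + 92) + d*(9*r^2 - 82*r - 101) - r^3 + 6*r^2 + 25*r + 18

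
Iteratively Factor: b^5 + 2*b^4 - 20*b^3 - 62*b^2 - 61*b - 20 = (b + 1)*(b^4 + b^3 - 21*b^2 - 41*b - 20) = (b - 5)*(b + 1)*(b^3 + 6*b^2 + 9*b + 4) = (b - 5)*(b + 1)^2*(b^2 + 5*b + 4) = (b - 5)*(b + 1)^2*(b + 4)*(b + 1)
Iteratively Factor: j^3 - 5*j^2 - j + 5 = (j - 1)*(j^2 - 4*j - 5) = (j - 1)*(j + 1)*(j - 5)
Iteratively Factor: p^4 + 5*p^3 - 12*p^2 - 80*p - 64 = (p + 4)*(p^3 + p^2 - 16*p - 16) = (p + 1)*(p + 4)*(p^2 - 16) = (p - 4)*(p + 1)*(p + 4)*(p + 4)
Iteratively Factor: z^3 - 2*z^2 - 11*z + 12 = (z - 4)*(z^2 + 2*z - 3) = (z - 4)*(z + 3)*(z - 1)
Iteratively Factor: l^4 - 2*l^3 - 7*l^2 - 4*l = (l - 4)*(l^3 + 2*l^2 + l) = (l - 4)*(l + 1)*(l^2 + l) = l*(l - 4)*(l + 1)*(l + 1)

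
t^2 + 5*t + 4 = (t + 1)*(t + 4)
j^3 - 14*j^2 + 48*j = j*(j - 8)*(j - 6)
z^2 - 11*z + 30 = (z - 6)*(z - 5)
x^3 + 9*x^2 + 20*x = x*(x + 4)*(x + 5)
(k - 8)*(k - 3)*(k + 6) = k^3 - 5*k^2 - 42*k + 144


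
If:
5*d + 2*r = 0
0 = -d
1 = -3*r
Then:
No Solution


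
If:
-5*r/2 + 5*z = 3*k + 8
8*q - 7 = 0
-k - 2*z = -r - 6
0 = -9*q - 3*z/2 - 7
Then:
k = 14/11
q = 7/8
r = -1621/66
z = -119/12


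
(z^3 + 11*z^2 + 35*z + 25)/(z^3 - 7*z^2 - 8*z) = (z^2 + 10*z + 25)/(z*(z - 8))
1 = 1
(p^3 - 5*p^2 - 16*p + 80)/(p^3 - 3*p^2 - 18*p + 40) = (p - 4)/(p - 2)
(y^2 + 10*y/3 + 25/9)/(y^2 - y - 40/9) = (3*y + 5)/(3*y - 8)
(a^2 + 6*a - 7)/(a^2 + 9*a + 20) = (a^2 + 6*a - 7)/(a^2 + 9*a + 20)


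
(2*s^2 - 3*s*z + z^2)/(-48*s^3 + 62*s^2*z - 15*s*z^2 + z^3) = (-2*s + z)/(48*s^2 - 14*s*z + z^2)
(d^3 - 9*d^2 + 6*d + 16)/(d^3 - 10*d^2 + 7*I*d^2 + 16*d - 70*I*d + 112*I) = (d + 1)/(d + 7*I)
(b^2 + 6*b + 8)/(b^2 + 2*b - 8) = (b + 2)/(b - 2)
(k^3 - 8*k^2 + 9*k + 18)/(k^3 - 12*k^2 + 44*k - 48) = (k^2 - 2*k - 3)/(k^2 - 6*k + 8)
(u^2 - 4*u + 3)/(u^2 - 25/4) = 4*(u^2 - 4*u + 3)/(4*u^2 - 25)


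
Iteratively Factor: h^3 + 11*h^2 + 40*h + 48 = (h + 4)*(h^2 + 7*h + 12) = (h + 4)^2*(h + 3)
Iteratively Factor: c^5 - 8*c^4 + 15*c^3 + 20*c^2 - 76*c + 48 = (c - 1)*(c^4 - 7*c^3 + 8*c^2 + 28*c - 48) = (c - 1)*(c + 2)*(c^3 - 9*c^2 + 26*c - 24) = (c - 2)*(c - 1)*(c + 2)*(c^2 - 7*c + 12) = (c - 3)*(c - 2)*(c - 1)*(c + 2)*(c - 4)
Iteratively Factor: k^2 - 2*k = (k - 2)*(k)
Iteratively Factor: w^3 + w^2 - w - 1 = (w + 1)*(w^2 - 1) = (w + 1)^2*(w - 1)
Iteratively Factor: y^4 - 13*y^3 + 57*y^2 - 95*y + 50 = (y - 5)*(y^3 - 8*y^2 + 17*y - 10) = (y - 5)*(y - 2)*(y^2 - 6*y + 5) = (y - 5)^2*(y - 2)*(y - 1)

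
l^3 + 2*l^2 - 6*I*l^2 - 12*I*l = l*(l + 2)*(l - 6*I)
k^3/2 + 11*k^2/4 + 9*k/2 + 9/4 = (k/2 + 1/2)*(k + 3/2)*(k + 3)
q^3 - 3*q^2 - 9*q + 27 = (q - 3)^2*(q + 3)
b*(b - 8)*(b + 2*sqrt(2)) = b^3 - 8*b^2 + 2*sqrt(2)*b^2 - 16*sqrt(2)*b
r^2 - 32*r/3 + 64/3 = (r - 8)*(r - 8/3)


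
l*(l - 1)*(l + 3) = l^3 + 2*l^2 - 3*l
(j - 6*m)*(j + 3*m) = j^2 - 3*j*m - 18*m^2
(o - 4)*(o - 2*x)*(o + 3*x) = o^3 + o^2*x - 4*o^2 - 6*o*x^2 - 4*o*x + 24*x^2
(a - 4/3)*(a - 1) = a^2 - 7*a/3 + 4/3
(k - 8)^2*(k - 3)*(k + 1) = k^4 - 18*k^3 + 93*k^2 - 80*k - 192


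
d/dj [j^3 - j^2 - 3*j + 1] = 3*j^2 - 2*j - 3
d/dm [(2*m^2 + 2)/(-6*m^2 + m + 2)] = 2*(m^2 + 16*m - 1)/(36*m^4 - 12*m^3 - 23*m^2 + 4*m + 4)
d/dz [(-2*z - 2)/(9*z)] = 2/(9*z^2)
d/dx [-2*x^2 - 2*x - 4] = -4*x - 2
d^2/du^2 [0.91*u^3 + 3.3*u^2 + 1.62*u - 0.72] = 5.46*u + 6.6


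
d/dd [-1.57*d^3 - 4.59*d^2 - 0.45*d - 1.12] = -4.71*d^2 - 9.18*d - 0.45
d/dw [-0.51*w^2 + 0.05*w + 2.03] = 0.05 - 1.02*w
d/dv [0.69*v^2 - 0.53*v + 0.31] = 1.38*v - 0.53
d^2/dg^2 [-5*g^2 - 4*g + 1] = -10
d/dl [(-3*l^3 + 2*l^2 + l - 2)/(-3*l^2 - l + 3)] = (9*l^4 + 6*l^3 - 26*l^2 + 1)/(9*l^4 + 6*l^3 - 17*l^2 - 6*l + 9)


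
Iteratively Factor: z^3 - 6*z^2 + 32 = (z + 2)*(z^2 - 8*z + 16) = (z - 4)*(z + 2)*(z - 4)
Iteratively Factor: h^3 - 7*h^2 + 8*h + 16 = (h - 4)*(h^2 - 3*h - 4) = (h - 4)*(h + 1)*(h - 4)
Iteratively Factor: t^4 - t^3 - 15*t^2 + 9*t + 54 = (t + 3)*(t^3 - 4*t^2 - 3*t + 18) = (t + 2)*(t + 3)*(t^2 - 6*t + 9) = (t - 3)*(t + 2)*(t + 3)*(t - 3)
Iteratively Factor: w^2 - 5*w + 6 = (w - 2)*(w - 3)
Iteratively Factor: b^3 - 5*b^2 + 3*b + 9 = (b + 1)*(b^2 - 6*b + 9) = (b - 3)*(b + 1)*(b - 3)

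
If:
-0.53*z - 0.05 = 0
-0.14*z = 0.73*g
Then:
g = 0.02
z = -0.09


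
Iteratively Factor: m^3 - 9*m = (m + 3)*(m^2 - 3*m) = (m - 3)*(m + 3)*(m)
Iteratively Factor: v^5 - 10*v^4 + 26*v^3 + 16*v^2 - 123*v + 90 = (v - 3)*(v^4 - 7*v^3 + 5*v^2 + 31*v - 30) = (v - 3)^2*(v^3 - 4*v^2 - 7*v + 10) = (v - 3)^2*(v + 2)*(v^2 - 6*v + 5) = (v - 3)^2*(v - 1)*(v + 2)*(v - 5)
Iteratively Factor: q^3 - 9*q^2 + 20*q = (q - 5)*(q^2 - 4*q) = q*(q - 5)*(q - 4)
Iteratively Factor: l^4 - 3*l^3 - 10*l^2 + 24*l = (l + 3)*(l^3 - 6*l^2 + 8*l) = (l - 4)*(l + 3)*(l^2 - 2*l) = (l - 4)*(l - 2)*(l + 3)*(l)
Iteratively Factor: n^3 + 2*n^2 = (n)*(n^2 + 2*n) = n*(n + 2)*(n)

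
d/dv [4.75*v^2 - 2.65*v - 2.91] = 9.5*v - 2.65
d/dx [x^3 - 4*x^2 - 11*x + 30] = 3*x^2 - 8*x - 11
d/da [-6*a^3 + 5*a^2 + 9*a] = -18*a^2 + 10*a + 9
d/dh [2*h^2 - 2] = 4*h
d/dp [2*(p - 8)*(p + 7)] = 4*p - 2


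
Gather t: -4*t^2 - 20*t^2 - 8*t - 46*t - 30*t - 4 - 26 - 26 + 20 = -24*t^2 - 84*t - 36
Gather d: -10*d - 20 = -10*d - 20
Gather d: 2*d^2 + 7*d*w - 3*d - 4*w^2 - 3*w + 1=2*d^2 + d*(7*w - 3) - 4*w^2 - 3*w + 1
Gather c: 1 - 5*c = 1 - 5*c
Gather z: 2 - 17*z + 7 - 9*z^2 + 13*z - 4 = -9*z^2 - 4*z + 5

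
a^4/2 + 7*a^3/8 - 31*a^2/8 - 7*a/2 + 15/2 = (a/2 + 1)*(a - 2)*(a - 5/4)*(a + 3)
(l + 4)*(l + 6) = l^2 + 10*l + 24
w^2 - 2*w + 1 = (w - 1)^2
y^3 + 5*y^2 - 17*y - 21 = (y - 3)*(y + 1)*(y + 7)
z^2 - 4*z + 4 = (z - 2)^2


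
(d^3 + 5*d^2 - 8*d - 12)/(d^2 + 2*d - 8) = (d^2 + 7*d + 6)/(d + 4)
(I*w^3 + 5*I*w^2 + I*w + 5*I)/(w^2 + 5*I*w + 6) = (I*w^2 + w*(-1 + 5*I) - 5)/(w + 6*I)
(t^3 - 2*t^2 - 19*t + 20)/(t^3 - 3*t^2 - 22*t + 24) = (t - 5)/(t - 6)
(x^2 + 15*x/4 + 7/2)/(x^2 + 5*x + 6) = (x + 7/4)/(x + 3)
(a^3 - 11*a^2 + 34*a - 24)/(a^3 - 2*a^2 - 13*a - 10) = (-a^3 + 11*a^2 - 34*a + 24)/(-a^3 + 2*a^2 + 13*a + 10)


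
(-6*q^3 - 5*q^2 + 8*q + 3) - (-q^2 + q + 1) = -6*q^3 - 4*q^2 + 7*q + 2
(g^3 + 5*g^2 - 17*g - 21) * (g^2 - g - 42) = g^5 + 4*g^4 - 64*g^3 - 214*g^2 + 735*g + 882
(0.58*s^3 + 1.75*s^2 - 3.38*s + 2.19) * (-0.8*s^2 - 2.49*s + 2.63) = -0.464*s^5 - 2.8442*s^4 - 0.1281*s^3 + 11.2667*s^2 - 14.3425*s + 5.7597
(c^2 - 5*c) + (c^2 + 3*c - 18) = 2*c^2 - 2*c - 18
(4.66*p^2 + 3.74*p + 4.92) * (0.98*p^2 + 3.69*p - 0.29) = 4.5668*p^4 + 20.8606*p^3 + 17.2708*p^2 + 17.0702*p - 1.4268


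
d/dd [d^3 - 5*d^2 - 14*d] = 3*d^2 - 10*d - 14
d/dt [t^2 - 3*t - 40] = 2*t - 3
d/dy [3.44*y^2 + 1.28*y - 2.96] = 6.88*y + 1.28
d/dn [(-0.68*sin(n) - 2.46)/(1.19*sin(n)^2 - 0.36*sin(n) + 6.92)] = (0.8092*sin(n)^2 + 5.8548*sin(n) - 5.5912)*cos(n)/(1.4161*sin(n)^4 - 0.8568*sin(n)^3 + 16.5992*sin(n)^2 - 4.9824*sin(n) + 47.8864)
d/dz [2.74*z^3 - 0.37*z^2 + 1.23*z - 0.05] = 8.22*z^2 - 0.74*z + 1.23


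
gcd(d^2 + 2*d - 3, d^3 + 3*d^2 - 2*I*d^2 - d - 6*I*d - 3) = d + 3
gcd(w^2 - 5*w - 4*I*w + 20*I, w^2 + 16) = w - 4*I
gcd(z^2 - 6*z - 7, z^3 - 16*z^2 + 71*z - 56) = z - 7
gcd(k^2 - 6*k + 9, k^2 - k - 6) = k - 3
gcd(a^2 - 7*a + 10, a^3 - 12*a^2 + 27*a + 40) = a - 5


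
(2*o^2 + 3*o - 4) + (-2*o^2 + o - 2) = 4*o - 6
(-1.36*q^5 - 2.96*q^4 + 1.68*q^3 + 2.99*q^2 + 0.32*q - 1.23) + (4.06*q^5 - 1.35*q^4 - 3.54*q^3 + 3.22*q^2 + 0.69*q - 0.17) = 2.7*q^5 - 4.31*q^4 - 1.86*q^3 + 6.21*q^2 + 1.01*q - 1.4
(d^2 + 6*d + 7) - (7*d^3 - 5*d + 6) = -7*d^3 + d^2 + 11*d + 1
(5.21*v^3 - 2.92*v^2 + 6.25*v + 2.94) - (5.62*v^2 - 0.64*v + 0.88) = 5.21*v^3 - 8.54*v^2 + 6.89*v + 2.06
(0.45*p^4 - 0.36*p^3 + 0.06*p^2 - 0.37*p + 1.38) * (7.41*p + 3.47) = 3.3345*p^5 - 1.1061*p^4 - 0.8046*p^3 - 2.5335*p^2 + 8.9419*p + 4.7886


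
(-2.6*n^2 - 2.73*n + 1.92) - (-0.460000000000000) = -2.6*n^2 - 2.73*n + 2.38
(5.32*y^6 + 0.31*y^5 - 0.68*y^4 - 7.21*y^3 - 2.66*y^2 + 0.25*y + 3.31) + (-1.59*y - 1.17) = 5.32*y^6 + 0.31*y^5 - 0.68*y^4 - 7.21*y^3 - 2.66*y^2 - 1.34*y + 2.14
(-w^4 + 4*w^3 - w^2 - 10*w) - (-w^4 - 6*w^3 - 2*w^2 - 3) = 10*w^3 + w^2 - 10*w + 3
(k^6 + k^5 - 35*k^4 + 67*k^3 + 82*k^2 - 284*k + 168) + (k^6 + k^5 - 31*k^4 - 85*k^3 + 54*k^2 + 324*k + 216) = 2*k^6 + 2*k^5 - 66*k^4 - 18*k^3 + 136*k^2 + 40*k + 384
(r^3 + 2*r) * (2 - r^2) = -r^5 + 4*r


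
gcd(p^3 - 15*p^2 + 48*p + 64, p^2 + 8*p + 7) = p + 1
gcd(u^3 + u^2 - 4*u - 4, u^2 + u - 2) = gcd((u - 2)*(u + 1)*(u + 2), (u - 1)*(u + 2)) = u + 2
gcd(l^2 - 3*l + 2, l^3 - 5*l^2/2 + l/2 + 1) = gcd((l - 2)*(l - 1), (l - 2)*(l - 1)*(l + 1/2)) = l^2 - 3*l + 2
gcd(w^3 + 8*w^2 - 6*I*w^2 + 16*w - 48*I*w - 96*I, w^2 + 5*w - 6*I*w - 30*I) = w - 6*I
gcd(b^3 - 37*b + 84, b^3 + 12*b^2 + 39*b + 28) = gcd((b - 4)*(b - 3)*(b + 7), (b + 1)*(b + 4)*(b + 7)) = b + 7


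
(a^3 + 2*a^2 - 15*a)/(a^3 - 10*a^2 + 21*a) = (a + 5)/(a - 7)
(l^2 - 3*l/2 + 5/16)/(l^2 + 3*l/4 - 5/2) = (l - 1/4)/(l + 2)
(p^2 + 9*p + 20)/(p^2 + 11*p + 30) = (p + 4)/(p + 6)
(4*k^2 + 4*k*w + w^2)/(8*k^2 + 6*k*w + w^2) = (2*k + w)/(4*k + w)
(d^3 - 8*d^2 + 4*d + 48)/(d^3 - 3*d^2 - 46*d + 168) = (d + 2)/(d + 7)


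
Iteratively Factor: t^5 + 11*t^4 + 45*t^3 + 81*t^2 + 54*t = (t + 2)*(t^4 + 9*t^3 + 27*t^2 + 27*t) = (t + 2)*(t + 3)*(t^3 + 6*t^2 + 9*t) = (t + 2)*(t + 3)^2*(t^2 + 3*t) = t*(t + 2)*(t + 3)^2*(t + 3)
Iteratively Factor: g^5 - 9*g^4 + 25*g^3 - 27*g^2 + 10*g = (g - 1)*(g^4 - 8*g^3 + 17*g^2 - 10*g) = (g - 2)*(g - 1)*(g^3 - 6*g^2 + 5*g) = (g - 2)*(g - 1)^2*(g^2 - 5*g) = (g - 5)*(g - 2)*(g - 1)^2*(g)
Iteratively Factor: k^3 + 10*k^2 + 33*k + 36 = (k + 3)*(k^2 + 7*k + 12) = (k + 3)*(k + 4)*(k + 3)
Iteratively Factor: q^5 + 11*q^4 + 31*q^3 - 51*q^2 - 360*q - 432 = (q + 3)*(q^4 + 8*q^3 + 7*q^2 - 72*q - 144) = (q + 3)*(q + 4)*(q^3 + 4*q^2 - 9*q - 36) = (q + 3)^2*(q + 4)*(q^2 + q - 12) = (q + 3)^2*(q + 4)^2*(q - 3)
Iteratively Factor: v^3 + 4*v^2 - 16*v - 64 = (v + 4)*(v^2 - 16) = (v + 4)^2*(v - 4)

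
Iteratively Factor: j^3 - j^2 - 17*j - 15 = (j + 3)*(j^2 - 4*j - 5) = (j + 1)*(j + 3)*(j - 5)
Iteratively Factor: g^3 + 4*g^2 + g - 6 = (g + 2)*(g^2 + 2*g - 3) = (g - 1)*(g + 2)*(g + 3)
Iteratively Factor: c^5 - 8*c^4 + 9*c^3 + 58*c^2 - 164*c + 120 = (c - 2)*(c^4 - 6*c^3 - 3*c^2 + 52*c - 60) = (c - 5)*(c - 2)*(c^3 - c^2 - 8*c + 12) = (c - 5)*(c - 2)^2*(c^2 + c - 6) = (c - 5)*(c - 2)^2*(c + 3)*(c - 2)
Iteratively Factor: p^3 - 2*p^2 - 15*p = (p)*(p^2 - 2*p - 15) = p*(p + 3)*(p - 5)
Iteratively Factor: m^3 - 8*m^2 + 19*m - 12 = (m - 4)*(m^2 - 4*m + 3) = (m - 4)*(m - 3)*(m - 1)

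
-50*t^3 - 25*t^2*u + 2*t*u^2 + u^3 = (-5*t + u)*(2*t + u)*(5*t + u)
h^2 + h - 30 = (h - 5)*(h + 6)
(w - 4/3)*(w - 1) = w^2 - 7*w/3 + 4/3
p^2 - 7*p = p*(p - 7)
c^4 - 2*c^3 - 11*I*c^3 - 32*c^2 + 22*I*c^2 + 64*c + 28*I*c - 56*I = (c - 2)*(c - 7*I)*(c - 2*I)^2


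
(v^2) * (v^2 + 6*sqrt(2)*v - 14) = v^4 + 6*sqrt(2)*v^3 - 14*v^2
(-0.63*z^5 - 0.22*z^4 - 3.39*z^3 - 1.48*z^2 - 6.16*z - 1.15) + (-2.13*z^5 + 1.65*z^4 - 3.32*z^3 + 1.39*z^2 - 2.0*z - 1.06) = -2.76*z^5 + 1.43*z^4 - 6.71*z^3 - 0.0900000000000001*z^2 - 8.16*z - 2.21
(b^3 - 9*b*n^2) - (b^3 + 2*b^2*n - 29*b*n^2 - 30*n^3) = -2*b^2*n + 20*b*n^2 + 30*n^3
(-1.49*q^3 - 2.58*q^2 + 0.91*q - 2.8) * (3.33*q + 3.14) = -4.9617*q^4 - 13.27*q^3 - 5.0709*q^2 - 6.4666*q - 8.792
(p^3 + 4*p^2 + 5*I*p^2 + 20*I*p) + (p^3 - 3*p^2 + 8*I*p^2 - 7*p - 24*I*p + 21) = 2*p^3 + p^2 + 13*I*p^2 - 7*p - 4*I*p + 21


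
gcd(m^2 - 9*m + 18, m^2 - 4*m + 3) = m - 3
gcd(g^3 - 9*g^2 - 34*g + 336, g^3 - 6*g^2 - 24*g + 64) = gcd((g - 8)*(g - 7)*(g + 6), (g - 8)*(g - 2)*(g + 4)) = g - 8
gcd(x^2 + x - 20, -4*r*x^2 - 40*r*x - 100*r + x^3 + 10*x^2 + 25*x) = x + 5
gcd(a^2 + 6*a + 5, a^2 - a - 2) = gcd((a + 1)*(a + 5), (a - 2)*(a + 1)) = a + 1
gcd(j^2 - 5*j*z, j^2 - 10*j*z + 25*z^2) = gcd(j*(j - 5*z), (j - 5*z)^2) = -j + 5*z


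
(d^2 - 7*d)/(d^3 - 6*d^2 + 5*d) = (d - 7)/(d^2 - 6*d + 5)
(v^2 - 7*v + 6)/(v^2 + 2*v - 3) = (v - 6)/(v + 3)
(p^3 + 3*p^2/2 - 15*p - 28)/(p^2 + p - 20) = (p^2 + 11*p/2 + 7)/(p + 5)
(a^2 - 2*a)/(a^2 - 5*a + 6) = a/(a - 3)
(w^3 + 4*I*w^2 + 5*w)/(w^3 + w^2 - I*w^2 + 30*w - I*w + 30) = w*(w - I)/(w^2 + w*(1 - 6*I) - 6*I)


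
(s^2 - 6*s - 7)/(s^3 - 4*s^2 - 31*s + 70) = (s + 1)/(s^2 + 3*s - 10)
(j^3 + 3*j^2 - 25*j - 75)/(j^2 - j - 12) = (j^2 - 25)/(j - 4)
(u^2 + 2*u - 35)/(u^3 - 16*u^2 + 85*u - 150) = (u + 7)/(u^2 - 11*u + 30)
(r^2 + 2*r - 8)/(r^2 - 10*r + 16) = (r + 4)/(r - 8)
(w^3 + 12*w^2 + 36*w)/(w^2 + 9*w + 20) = w*(w^2 + 12*w + 36)/(w^2 + 9*w + 20)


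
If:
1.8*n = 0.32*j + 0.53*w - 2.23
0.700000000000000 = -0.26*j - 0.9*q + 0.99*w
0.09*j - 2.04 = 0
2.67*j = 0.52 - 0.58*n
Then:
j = 22.67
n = -103.45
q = -404.22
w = -360.81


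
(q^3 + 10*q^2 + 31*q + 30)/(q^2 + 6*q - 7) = (q^3 + 10*q^2 + 31*q + 30)/(q^2 + 6*q - 7)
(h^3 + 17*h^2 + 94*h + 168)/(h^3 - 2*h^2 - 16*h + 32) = (h^2 + 13*h + 42)/(h^2 - 6*h + 8)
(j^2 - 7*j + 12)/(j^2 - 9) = (j - 4)/(j + 3)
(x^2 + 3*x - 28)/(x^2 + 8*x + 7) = (x - 4)/(x + 1)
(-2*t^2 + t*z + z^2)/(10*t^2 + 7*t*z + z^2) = (-t + z)/(5*t + z)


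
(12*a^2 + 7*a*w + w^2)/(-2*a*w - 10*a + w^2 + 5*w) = (12*a^2 + 7*a*w + w^2)/(-2*a*w - 10*a + w^2 + 5*w)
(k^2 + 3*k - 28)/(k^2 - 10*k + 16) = (k^2 + 3*k - 28)/(k^2 - 10*k + 16)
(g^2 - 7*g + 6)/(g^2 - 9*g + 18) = (g - 1)/(g - 3)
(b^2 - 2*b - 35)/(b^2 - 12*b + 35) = (b + 5)/(b - 5)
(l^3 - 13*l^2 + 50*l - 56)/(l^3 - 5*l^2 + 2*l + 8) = (l - 7)/(l + 1)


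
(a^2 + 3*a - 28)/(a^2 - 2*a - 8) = (a + 7)/(a + 2)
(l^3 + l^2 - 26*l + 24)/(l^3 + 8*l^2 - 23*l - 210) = (l^2 - 5*l + 4)/(l^2 + 2*l - 35)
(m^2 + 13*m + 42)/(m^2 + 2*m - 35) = (m + 6)/(m - 5)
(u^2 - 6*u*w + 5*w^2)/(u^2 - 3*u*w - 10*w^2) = (u - w)/(u + 2*w)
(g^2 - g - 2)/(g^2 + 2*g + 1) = (g - 2)/(g + 1)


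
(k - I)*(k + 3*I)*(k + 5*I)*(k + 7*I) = k^4 + 14*I*k^3 - 56*k^2 - 34*I*k - 105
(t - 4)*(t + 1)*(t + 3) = t^3 - 13*t - 12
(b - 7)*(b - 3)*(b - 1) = b^3 - 11*b^2 + 31*b - 21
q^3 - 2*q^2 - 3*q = q*(q - 3)*(q + 1)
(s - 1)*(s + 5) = s^2 + 4*s - 5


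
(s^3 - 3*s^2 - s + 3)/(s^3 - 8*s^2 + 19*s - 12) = (s + 1)/(s - 4)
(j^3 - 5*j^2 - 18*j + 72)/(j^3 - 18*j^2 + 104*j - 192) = (j^2 + j - 12)/(j^2 - 12*j + 32)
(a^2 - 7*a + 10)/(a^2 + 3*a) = (a^2 - 7*a + 10)/(a*(a + 3))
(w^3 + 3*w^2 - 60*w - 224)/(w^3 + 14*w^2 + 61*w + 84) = (w - 8)/(w + 3)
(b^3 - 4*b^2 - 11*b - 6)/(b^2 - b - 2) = (b^2 - 5*b - 6)/(b - 2)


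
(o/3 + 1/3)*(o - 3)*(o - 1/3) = o^3/3 - 7*o^2/9 - 7*o/9 + 1/3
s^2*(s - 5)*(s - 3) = s^4 - 8*s^3 + 15*s^2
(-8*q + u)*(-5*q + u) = 40*q^2 - 13*q*u + u^2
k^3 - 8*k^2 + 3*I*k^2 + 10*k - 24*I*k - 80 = (k - 8)*(k - 2*I)*(k + 5*I)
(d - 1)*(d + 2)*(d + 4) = d^3 + 5*d^2 + 2*d - 8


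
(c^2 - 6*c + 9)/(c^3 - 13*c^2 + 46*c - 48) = (c - 3)/(c^2 - 10*c + 16)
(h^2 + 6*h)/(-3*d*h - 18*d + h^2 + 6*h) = -h/(3*d - h)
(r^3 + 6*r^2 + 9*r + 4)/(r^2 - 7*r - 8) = (r^2 + 5*r + 4)/(r - 8)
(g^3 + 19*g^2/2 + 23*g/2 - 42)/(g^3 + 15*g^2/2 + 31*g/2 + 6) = (2*g^2 + 11*g - 21)/(2*g^2 + 7*g + 3)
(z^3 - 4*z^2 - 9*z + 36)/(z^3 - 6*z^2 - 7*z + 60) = (z - 3)/(z - 5)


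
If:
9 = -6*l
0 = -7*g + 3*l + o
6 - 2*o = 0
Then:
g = -3/14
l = -3/2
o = 3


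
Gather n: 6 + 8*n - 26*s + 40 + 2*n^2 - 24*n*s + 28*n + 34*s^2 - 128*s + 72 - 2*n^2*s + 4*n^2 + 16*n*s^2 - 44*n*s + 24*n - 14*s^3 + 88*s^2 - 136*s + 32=n^2*(6 - 2*s) + n*(16*s^2 - 68*s + 60) - 14*s^3 + 122*s^2 - 290*s + 150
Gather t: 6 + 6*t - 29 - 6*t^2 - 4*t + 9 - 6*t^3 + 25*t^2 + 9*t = -6*t^3 + 19*t^2 + 11*t - 14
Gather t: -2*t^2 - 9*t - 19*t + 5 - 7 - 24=-2*t^2 - 28*t - 26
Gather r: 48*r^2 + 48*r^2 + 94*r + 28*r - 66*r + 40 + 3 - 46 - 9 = 96*r^2 + 56*r - 12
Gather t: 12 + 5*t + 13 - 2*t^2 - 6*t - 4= -2*t^2 - t + 21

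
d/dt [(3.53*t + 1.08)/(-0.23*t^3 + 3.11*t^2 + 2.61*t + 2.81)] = (1.6238*t^3 - 10.2331*t^2 - 6.7176*t + 7.1005)/(0.0529*t^6 - 1.4306*t^5 + 8.4715*t^4 + 14.9416*t^3 + 24.2903*t^2 + 14.6682*t + 7.8961)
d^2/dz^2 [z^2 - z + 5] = 2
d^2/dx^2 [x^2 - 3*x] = 2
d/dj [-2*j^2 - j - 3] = -4*j - 1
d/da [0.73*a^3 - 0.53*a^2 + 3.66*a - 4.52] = 2.19*a^2 - 1.06*a + 3.66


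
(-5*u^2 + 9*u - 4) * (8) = -40*u^2 + 72*u - 32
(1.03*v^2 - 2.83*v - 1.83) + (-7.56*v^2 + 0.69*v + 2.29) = -6.53*v^2 - 2.14*v + 0.46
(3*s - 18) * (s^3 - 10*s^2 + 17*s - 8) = 3*s^4 - 48*s^3 + 231*s^2 - 330*s + 144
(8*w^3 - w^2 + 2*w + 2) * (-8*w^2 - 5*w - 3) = -64*w^5 - 32*w^4 - 35*w^3 - 23*w^2 - 16*w - 6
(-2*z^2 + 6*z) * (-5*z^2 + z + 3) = 10*z^4 - 32*z^3 + 18*z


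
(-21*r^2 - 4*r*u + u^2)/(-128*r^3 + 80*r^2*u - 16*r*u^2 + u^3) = (21*r^2 + 4*r*u - u^2)/(128*r^3 - 80*r^2*u + 16*r*u^2 - u^3)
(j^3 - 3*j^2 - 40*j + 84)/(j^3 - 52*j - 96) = (j^2 - 9*j + 14)/(j^2 - 6*j - 16)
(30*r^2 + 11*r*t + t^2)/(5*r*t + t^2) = (6*r + t)/t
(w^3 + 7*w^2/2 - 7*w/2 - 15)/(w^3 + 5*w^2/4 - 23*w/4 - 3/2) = 2*(2*w + 5)/(4*w + 1)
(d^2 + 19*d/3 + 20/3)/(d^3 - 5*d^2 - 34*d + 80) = (d + 4/3)/(d^2 - 10*d + 16)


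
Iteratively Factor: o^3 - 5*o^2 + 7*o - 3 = (o - 1)*(o^2 - 4*o + 3) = (o - 1)^2*(o - 3)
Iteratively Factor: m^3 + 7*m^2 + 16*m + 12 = (m + 2)*(m^2 + 5*m + 6) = (m + 2)*(m + 3)*(m + 2)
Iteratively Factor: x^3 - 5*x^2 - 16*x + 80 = (x - 4)*(x^2 - x - 20) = (x - 5)*(x - 4)*(x + 4)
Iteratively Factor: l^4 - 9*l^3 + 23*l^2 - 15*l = (l - 3)*(l^3 - 6*l^2 + 5*l) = (l - 3)*(l - 1)*(l^2 - 5*l) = l*(l - 3)*(l - 1)*(l - 5)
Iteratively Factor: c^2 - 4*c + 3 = (c - 3)*(c - 1)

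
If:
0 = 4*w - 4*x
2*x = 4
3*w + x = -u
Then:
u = -8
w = 2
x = 2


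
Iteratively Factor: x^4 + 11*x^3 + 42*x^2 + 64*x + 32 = (x + 4)*(x^3 + 7*x^2 + 14*x + 8) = (x + 2)*(x + 4)*(x^2 + 5*x + 4) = (x + 1)*(x + 2)*(x + 4)*(x + 4)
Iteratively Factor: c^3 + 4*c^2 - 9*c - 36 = (c + 3)*(c^2 + c - 12) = (c - 3)*(c + 3)*(c + 4)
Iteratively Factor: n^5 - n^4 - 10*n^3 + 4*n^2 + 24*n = (n - 2)*(n^4 + n^3 - 8*n^2 - 12*n) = n*(n - 2)*(n^3 + n^2 - 8*n - 12) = n*(n - 2)*(n + 2)*(n^2 - n - 6) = n*(n - 3)*(n - 2)*(n + 2)*(n + 2)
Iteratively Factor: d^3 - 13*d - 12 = (d + 1)*(d^2 - d - 12) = (d - 4)*(d + 1)*(d + 3)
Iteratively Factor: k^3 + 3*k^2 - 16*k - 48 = (k - 4)*(k^2 + 7*k + 12) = (k - 4)*(k + 4)*(k + 3)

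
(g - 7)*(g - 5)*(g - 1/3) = g^3 - 37*g^2/3 + 39*g - 35/3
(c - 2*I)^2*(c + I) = c^3 - 3*I*c^2 - 4*I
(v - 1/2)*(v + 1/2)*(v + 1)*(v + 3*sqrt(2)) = v^4 + v^3 + 3*sqrt(2)*v^3 - v^2/4 + 3*sqrt(2)*v^2 - 3*sqrt(2)*v/4 - v/4 - 3*sqrt(2)/4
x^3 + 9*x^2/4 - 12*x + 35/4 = (x - 7/4)*(x - 1)*(x + 5)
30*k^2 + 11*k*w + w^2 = (5*k + w)*(6*k + w)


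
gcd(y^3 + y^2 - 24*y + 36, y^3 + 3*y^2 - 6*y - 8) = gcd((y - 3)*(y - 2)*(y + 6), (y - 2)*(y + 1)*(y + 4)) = y - 2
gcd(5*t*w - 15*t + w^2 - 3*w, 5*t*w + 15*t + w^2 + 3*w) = 5*t + w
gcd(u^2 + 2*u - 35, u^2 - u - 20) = u - 5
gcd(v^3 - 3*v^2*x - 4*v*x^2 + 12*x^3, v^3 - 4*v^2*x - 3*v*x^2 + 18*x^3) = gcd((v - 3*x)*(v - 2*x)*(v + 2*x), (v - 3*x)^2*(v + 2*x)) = -v^2 + v*x + 6*x^2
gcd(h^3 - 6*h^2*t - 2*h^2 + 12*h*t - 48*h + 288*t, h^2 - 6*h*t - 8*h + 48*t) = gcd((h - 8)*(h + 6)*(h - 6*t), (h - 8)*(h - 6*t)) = -h^2 + 6*h*t + 8*h - 48*t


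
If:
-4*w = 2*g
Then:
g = -2*w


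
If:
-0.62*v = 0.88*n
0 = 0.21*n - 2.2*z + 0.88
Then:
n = 10.4761904761905*z - 4.19047619047619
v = 5.94777265745008 - 14.8694316436252*z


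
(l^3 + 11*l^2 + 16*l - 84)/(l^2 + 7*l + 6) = (l^2 + 5*l - 14)/(l + 1)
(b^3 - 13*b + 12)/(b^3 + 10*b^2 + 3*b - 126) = (b^2 + 3*b - 4)/(b^2 + 13*b + 42)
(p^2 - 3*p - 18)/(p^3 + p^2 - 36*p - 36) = (p + 3)/(p^2 + 7*p + 6)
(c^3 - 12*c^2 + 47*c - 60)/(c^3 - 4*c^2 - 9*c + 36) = (c - 5)/(c + 3)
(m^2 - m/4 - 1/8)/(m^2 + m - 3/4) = (4*m + 1)/(2*(2*m + 3))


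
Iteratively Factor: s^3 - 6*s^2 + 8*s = (s - 4)*(s^2 - 2*s) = (s - 4)*(s - 2)*(s)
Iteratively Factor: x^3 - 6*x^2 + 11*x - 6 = (x - 2)*(x^2 - 4*x + 3) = (x - 3)*(x - 2)*(x - 1)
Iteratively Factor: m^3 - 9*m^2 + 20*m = (m - 4)*(m^2 - 5*m) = m*(m - 4)*(m - 5)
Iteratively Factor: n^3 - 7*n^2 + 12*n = (n)*(n^2 - 7*n + 12) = n*(n - 3)*(n - 4)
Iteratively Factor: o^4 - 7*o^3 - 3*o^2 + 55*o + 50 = (o + 1)*(o^3 - 8*o^2 + 5*o + 50) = (o - 5)*(o + 1)*(o^2 - 3*o - 10) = (o - 5)*(o + 1)*(o + 2)*(o - 5)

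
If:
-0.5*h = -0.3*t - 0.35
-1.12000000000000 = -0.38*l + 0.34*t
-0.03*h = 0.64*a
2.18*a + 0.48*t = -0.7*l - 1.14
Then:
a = 0.05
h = -1.10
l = 0.27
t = -3.00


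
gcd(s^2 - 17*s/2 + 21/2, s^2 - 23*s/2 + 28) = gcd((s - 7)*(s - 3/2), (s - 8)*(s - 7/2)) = 1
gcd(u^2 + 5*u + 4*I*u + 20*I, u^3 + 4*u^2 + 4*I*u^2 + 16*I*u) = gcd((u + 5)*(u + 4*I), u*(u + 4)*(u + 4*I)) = u + 4*I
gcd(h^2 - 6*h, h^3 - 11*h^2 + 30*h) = h^2 - 6*h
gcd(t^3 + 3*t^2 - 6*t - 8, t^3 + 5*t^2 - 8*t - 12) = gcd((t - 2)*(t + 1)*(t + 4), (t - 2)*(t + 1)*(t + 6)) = t^2 - t - 2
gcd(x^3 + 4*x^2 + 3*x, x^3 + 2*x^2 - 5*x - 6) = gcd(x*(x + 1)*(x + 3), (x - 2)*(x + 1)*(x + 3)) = x^2 + 4*x + 3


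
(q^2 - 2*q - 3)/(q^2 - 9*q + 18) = (q + 1)/(q - 6)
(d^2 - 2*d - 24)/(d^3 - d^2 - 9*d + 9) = (d^2 - 2*d - 24)/(d^3 - d^2 - 9*d + 9)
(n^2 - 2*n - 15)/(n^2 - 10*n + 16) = (n^2 - 2*n - 15)/(n^2 - 10*n + 16)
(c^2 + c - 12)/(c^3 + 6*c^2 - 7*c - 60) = 1/(c + 5)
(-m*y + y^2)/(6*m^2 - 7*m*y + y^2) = y/(-6*m + y)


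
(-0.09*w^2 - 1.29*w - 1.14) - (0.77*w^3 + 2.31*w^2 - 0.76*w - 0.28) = -0.77*w^3 - 2.4*w^2 - 0.53*w - 0.86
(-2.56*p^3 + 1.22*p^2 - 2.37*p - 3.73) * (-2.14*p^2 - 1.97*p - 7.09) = 5.4784*p^5 + 2.4324*p^4 + 20.8188*p^3 + 4.0013*p^2 + 24.1514*p + 26.4457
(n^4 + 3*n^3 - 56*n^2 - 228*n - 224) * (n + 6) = n^5 + 9*n^4 - 38*n^3 - 564*n^2 - 1592*n - 1344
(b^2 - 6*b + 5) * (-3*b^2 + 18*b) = -3*b^4 + 36*b^3 - 123*b^2 + 90*b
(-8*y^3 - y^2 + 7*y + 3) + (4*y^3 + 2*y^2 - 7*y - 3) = -4*y^3 + y^2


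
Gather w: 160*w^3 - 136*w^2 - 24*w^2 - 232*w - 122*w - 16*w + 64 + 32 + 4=160*w^3 - 160*w^2 - 370*w + 100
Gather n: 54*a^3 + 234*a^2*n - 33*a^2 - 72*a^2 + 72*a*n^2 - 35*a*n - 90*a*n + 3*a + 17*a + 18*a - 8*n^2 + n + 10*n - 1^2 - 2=54*a^3 - 105*a^2 + 38*a + n^2*(72*a - 8) + n*(234*a^2 - 125*a + 11) - 3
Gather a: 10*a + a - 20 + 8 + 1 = 11*a - 11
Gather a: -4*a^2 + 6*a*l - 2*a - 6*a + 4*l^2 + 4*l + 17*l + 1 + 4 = -4*a^2 + a*(6*l - 8) + 4*l^2 + 21*l + 5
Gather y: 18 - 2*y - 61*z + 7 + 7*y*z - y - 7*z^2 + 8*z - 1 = y*(7*z - 3) - 7*z^2 - 53*z + 24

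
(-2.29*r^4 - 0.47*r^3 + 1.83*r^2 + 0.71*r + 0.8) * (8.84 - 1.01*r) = 2.3129*r^5 - 19.7689*r^4 - 6.0031*r^3 + 15.4601*r^2 + 5.4684*r + 7.072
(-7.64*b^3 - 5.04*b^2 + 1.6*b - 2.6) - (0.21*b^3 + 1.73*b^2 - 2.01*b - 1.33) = -7.85*b^3 - 6.77*b^2 + 3.61*b - 1.27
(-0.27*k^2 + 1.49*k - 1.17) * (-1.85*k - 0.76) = 0.4995*k^3 - 2.5513*k^2 + 1.0321*k + 0.8892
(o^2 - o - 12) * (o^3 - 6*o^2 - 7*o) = o^5 - 7*o^4 - 13*o^3 + 79*o^2 + 84*o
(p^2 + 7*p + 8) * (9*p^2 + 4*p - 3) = 9*p^4 + 67*p^3 + 97*p^2 + 11*p - 24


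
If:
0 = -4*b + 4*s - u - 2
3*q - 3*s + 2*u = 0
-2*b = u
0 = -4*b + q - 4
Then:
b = -21/13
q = -32/13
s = -4/13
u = 42/13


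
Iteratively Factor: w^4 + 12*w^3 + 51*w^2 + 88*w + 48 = (w + 4)*(w^3 + 8*w^2 + 19*w + 12) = (w + 1)*(w + 4)*(w^2 + 7*w + 12) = (w + 1)*(w + 4)^2*(w + 3)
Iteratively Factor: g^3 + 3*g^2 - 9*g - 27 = (g + 3)*(g^2 - 9) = (g + 3)^2*(g - 3)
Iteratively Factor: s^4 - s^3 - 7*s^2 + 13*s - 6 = (s + 3)*(s^3 - 4*s^2 + 5*s - 2) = (s - 1)*(s + 3)*(s^2 - 3*s + 2) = (s - 2)*(s - 1)*(s + 3)*(s - 1)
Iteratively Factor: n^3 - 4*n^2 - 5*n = (n)*(n^2 - 4*n - 5) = n*(n + 1)*(n - 5)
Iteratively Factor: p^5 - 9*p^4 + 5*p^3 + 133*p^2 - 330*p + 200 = (p - 5)*(p^4 - 4*p^3 - 15*p^2 + 58*p - 40) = (p - 5)*(p - 1)*(p^3 - 3*p^2 - 18*p + 40) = (p - 5)^2*(p - 1)*(p^2 + 2*p - 8) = (p - 5)^2*(p - 1)*(p + 4)*(p - 2)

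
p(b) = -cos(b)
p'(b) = sin(b)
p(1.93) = 0.35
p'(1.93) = 0.94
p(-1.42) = -0.15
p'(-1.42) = -0.99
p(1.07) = -0.48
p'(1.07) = 0.88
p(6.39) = -0.99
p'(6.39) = 0.11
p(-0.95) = -0.58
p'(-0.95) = -0.81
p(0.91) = -0.61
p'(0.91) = 0.79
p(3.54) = 0.92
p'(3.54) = -0.39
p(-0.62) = -0.81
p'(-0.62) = -0.58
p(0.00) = -1.00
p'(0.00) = 0.00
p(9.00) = 0.91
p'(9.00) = 0.41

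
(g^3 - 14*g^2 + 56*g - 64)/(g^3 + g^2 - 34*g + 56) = (g - 8)/(g + 7)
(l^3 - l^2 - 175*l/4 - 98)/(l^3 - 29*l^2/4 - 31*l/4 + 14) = (4*l^2 + 28*l + 49)/(4*l^2 + 3*l - 7)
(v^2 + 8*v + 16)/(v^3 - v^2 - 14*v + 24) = (v + 4)/(v^2 - 5*v + 6)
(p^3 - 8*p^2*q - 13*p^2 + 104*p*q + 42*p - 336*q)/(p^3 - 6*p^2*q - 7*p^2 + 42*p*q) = (p^2 - 8*p*q - 6*p + 48*q)/(p*(p - 6*q))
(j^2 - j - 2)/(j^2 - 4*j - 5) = (j - 2)/(j - 5)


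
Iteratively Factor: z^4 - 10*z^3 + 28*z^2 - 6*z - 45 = (z - 3)*(z^3 - 7*z^2 + 7*z + 15) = (z - 3)*(z + 1)*(z^2 - 8*z + 15) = (z - 3)^2*(z + 1)*(z - 5)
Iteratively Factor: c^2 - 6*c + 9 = (c - 3)*(c - 3)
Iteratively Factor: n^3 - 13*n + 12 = (n - 3)*(n^2 + 3*n - 4) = (n - 3)*(n + 4)*(n - 1)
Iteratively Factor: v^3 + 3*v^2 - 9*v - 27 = (v - 3)*(v^2 + 6*v + 9) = (v - 3)*(v + 3)*(v + 3)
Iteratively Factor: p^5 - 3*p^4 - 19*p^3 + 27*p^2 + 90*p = (p)*(p^4 - 3*p^3 - 19*p^2 + 27*p + 90) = p*(p + 2)*(p^3 - 5*p^2 - 9*p + 45) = p*(p - 3)*(p + 2)*(p^2 - 2*p - 15) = p*(p - 5)*(p - 3)*(p + 2)*(p + 3)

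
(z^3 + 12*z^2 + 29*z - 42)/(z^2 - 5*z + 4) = (z^2 + 13*z + 42)/(z - 4)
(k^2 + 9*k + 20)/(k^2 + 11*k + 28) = (k + 5)/(k + 7)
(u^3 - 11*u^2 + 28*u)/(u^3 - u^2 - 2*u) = (-u^2 + 11*u - 28)/(-u^2 + u + 2)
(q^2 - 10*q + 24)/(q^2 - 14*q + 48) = (q - 4)/(q - 8)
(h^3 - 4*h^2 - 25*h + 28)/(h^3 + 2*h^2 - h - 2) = (h^2 - 3*h - 28)/(h^2 + 3*h + 2)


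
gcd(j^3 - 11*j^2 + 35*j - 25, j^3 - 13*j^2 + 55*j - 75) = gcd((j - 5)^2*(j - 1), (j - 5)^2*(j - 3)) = j^2 - 10*j + 25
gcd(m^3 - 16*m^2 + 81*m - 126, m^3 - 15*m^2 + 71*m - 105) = m^2 - 10*m + 21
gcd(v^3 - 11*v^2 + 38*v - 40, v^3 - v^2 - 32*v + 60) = v^2 - 7*v + 10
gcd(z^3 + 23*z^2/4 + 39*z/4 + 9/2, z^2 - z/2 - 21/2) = z + 3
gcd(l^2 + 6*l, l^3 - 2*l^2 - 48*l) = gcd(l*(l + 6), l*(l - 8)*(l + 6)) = l^2 + 6*l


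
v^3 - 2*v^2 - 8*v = v*(v - 4)*(v + 2)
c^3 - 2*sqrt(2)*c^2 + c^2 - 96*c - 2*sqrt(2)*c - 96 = (c + 1)*(c - 8*sqrt(2))*(c + 6*sqrt(2))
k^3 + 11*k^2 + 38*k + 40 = (k + 2)*(k + 4)*(k + 5)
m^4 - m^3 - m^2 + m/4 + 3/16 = (m - 3/2)*(m - 1/2)*(m + 1/2)^2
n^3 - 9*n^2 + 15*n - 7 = (n - 7)*(n - 1)^2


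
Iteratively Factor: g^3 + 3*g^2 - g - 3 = (g - 1)*(g^2 + 4*g + 3) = (g - 1)*(g + 3)*(g + 1)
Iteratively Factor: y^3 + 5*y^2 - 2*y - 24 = (y + 3)*(y^2 + 2*y - 8) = (y - 2)*(y + 3)*(y + 4)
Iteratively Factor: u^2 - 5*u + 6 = (u - 3)*(u - 2)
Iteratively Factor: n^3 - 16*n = (n - 4)*(n^2 + 4*n) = (n - 4)*(n + 4)*(n)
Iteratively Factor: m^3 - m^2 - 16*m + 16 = (m - 4)*(m^2 + 3*m - 4) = (m - 4)*(m + 4)*(m - 1)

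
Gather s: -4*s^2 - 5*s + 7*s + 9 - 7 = -4*s^2 + 2*s + 2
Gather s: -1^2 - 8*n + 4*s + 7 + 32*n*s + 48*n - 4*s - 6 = 32*n*s + 40*n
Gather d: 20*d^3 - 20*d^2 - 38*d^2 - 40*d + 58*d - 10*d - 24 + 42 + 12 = 20*d^3 - 58*d^2 + 8*d + 30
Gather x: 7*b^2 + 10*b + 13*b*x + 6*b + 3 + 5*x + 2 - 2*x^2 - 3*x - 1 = 7*b^2 + 16*b - 2*x^2 + x*(13*b + 2) + 4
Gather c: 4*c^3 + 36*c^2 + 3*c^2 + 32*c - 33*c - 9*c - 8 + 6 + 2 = 4*c^3 + 39*c^2 - 10*c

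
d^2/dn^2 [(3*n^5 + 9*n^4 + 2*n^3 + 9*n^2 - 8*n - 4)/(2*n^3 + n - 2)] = 2*(12*n^9 + 18*n^7 - 6*n^6 + 18*n^5 - 165*n^4 + 246*n^3 - 12*n^2 - 24*n + 16)/(8*n^9 + 12*n^7 - 24*n^6 + 6*n^5 - 24*n^4 + 25*n^3 - 6*n^2 + 12*n - 8)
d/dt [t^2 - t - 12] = 2*t - 1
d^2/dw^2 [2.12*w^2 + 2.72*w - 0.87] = 4.24000000000000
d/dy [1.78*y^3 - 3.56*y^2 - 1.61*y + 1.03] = 5.34*y^2 - 7.12*y - 1.61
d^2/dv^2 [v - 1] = 0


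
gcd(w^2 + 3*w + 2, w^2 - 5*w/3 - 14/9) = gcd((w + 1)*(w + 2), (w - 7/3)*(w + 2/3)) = 1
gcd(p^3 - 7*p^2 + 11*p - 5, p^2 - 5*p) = p - 5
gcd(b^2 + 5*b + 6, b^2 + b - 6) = b + 3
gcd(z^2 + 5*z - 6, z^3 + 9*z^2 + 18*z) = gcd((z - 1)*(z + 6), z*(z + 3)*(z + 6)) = z + 6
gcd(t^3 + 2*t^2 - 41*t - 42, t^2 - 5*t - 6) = t^2 - 5*t - 6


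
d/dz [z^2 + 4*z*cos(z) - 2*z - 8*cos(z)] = -4*z*sin(z) + 2*z + 8*sin(z) + 4*cos(z) - 2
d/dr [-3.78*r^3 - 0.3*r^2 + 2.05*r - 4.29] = -11.34*r^2 - 0.6*r + 2.05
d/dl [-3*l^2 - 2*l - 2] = -6*l - 2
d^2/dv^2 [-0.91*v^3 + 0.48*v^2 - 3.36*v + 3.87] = 0.96 - 5.46*v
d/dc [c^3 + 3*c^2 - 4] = 3*c*(c + 2)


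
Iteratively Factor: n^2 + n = (n + 1)*(n)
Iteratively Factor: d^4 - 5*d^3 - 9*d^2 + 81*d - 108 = (d - 3)*(d^3 - 2*d^2 - 15*d + 36) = (d - 3)^2*(d^2 + d - 12) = (d - 3)^3*(d + 4)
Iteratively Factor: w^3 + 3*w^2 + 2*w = (w + 2)*(w^2 + w) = w*(w + 2)*(w + 1)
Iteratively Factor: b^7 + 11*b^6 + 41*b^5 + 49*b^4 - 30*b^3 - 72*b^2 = (b - 1)*(b^6 + 12*b^5 + 53*b^4 + 102*b^3 + 72*b^2) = (b - 1)*(b + 3)*(b^5 + 9*b^4 + 26*b^3 + 24*b^2) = (b - 1)*(b + 3)^2*(b^4 + 6*b^3 + 8*b^2) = (b - 1)*(b + 2)*(b + 3)^2*(b^3 + 4*b^2) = b*(b - 1)*(b + 2)*(b + 3)^2*(b^2 + 4*b) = b*(b - 1)*(b + 2)*(b + 3)^2*(b + 4)*(b)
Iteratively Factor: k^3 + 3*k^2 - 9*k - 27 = (k + 3)*(k^2 - 9) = (k - 3)*(k + 3)*(k + 3)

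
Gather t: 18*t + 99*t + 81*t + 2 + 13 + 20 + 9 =198*t + 44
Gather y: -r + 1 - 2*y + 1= -r - 2*y + 2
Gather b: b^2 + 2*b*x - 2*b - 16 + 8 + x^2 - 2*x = b^2 + b*(2*x - 2) + x^2 - 2*x - 8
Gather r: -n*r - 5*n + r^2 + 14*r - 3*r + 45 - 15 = -5*n + r^2 + r*(11 - n) + 30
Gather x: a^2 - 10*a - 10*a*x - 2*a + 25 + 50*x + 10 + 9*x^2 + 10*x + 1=a^2 - 12*a + 9*x^2 + x*(60 - 10*a) + 36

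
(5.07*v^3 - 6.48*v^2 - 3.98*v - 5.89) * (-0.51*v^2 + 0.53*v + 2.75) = -2.5857*v^5 + 5.9919*v^4 + 12.5379*v^3 - 16.9255*v^2 - 14.0667*v - 16.1975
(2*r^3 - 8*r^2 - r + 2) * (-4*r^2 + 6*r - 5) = -8*r^5 + 44*r^4 - 54*r^3 + 26*r^2 + 17*r - 10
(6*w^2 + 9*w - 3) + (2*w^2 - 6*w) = 8*w^2 + 3*w - 3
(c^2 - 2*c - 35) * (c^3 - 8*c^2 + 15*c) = c^5 - 10*c^4 - 4*c^3 + 250*c^2 - 525*c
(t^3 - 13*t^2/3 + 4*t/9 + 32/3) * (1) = t^3 - 13*t^2/3 + 4*t/9 + 32/3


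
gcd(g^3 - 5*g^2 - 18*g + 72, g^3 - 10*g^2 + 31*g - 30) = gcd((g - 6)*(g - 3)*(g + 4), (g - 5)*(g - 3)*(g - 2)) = g - 3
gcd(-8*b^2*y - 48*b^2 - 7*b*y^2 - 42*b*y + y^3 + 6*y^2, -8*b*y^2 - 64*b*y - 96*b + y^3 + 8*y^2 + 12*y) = -8*b*y - 48*b + y^2 + 6*y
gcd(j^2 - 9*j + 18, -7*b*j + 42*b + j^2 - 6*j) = j - 6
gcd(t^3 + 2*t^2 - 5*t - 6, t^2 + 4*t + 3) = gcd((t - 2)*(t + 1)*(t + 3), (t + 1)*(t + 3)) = t^2 + 4*t + 3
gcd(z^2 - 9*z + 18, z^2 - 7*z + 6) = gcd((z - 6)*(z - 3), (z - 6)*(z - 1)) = z - 6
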